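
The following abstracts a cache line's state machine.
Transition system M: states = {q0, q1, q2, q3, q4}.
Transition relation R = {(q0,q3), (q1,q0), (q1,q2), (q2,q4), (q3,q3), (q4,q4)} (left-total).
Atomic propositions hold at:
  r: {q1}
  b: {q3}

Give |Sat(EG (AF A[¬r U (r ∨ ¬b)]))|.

3

Sat(¬r) = {q0, q2, q3, q4}
Sat(¬b) = {q0, q1, q2, q4}
Sat(r ∨ ¬b) = {q0, q1, q2, q4}
A[¬r U (r ∨ ¬b)]: least fixpoint, start Z0 = Sat((r ∨ ¬b)) = {q0, q1, q2, q4}, add states in Sat(¬r) with every successor in Z. Already a fixed point.
Sat(A[¬r U (r ∨ ¬b)]) = {q0, q1, q2, q4}
AF A[¬r U (r ∨ ¬b)]: least fixpoint, start Z0 = {q0, q1, q2, q4}, add states with every successor in Z. Already a fixed point.
Sat(AF A[¬r U (r ∨ ¬b)]) = {q0, q1, q2, q4}
EG (AF A[¬r U (r ∨ ¬b)]): greatest fixpoint, start Z0 = {q0, q1, q2, q4}, keep only states in Sat with some successor in Z. Z1 = {q1, q2, q4}; fixed.
Sat(EG (AF A[¬r U (r ∨ ¬b)])) = {q1, q2, q4}
|Sat(EG (AF A[¬r U (r ∨ ¬b)]))| = |{q1, q2, q4}| = 3.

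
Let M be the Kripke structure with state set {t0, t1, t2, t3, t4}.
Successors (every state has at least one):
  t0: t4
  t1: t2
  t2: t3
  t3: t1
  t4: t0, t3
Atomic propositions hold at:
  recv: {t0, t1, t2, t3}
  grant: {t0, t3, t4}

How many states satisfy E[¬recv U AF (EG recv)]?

4

Sat(¬recv) = {t4}
EG recv: greatest fixpoint, start Z0 = {t0, t1, t2, t3}, keep only states in Sat with some successor in Z. Z1 = {t1, t2, t3}; fixed.
Sat(EG recv) = {t1, t2, t3}
AF (EG recv): least fixpoint, start Z0 = {t1, t2, t3}, add states with every successor in Z. Already a fixed point.
Sat(AF (EG recv)) = {t1, t2, t3}
E[¬recv U AF (EG recv)]: least fixpoint, start Z0 = Sat(AF (EG recv)) = {t1, t2, t3}, add states in Sat(¬recv) with some successor in Z. Z1 = {t1, t2, t3, t4}; fixed.
Sat(E[¬recv U AF (EG recv)]) = {t1, t2, t3, t4}
|Sat(E[¬recv U AF (EG recv)])| = |{t1, t2, t3, t4}| = 4.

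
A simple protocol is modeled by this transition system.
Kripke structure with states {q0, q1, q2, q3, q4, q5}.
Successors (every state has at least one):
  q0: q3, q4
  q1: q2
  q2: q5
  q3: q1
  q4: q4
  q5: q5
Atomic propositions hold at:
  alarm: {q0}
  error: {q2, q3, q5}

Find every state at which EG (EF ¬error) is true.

{q0, q4}

Sat(¬error) = {q0, q1, q4}
EF ¬error: least fixpoint, start Z0 = {q0, q1, q4}, add states with some successor in Z. Z1 = {q0, q1, q3, q4}; fixed.
Sat(EF ¬error) = {q0, q1, q3, q4}
EG (EF ¬error): greatest fixpoint, start Z0 = {q0, q1, q3, q4}, keep only states in Sat with some successor in Z. Z1 = {q0, q3, q4}; Z2 = {q0, q4}; fixed.
Sat(EG (EF ¬error)) = {q0, q4}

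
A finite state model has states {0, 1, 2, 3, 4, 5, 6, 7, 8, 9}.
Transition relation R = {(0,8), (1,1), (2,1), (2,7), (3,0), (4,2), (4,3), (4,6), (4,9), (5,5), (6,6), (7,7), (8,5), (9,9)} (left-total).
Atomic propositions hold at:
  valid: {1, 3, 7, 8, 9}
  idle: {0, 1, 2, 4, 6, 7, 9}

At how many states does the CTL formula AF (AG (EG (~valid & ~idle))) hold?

Sat(~valid) = {0, 2, 4, 5, 6}
Sat(~idle) = {3, 5, 8}
Sat(~valid & ~idle) = {5}
EG (~valid & ~idle): greatest fixpoint, start Z0 = {5}, keep only states in Sat with some successor in Z. Already a fixed point.
Sat(EG (~valid & ~idle)) = {5}
AG (EG (~valid & ~idle)): greatest fixpoint, start Z0 = {5}, keep only states in Sat with every successor in Z. Already a fixed point.
Sat(AG (EG (~valid & ~idle))) = {5}
AF (AG (EG (~valid & ~idle))): least fixpoint, start Z0 = {5}, add states with every successor in Z. Z1 = {5, 8}; Z2 = {0, 5, 8}; Z3 = {0, 3, 5, 8}; fixed.
Sat(AF (AG (EG (~valid & ~idle)))) = {0, 3, 5, 8}
|Sat(AF (AG (EG (~valid & ~idle))))| = |{0, 3, 5, 8}| = 4.

4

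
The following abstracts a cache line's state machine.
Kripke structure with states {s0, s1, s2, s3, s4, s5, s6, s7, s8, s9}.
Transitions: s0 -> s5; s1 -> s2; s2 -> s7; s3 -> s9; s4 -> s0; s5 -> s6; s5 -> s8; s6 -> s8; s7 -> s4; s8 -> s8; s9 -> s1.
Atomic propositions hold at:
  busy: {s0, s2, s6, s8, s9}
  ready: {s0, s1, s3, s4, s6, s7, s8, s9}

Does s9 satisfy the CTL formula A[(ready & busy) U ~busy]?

Yes

Sat(ready & busy) = {s0, s6, s8, s9}
Sat(~busy) = {s1, s3, s4, s5, s7}
A[(ready & busy) U ~busy]: least fixpoint, start Z0 = Sat(~busy) = {s1, s3, s4, s5, s7}, add states in Sat(ready & busy) with every successor in Z. Z1 = {s0, s1, s3, s4, s5, s7, s9}; fixed.
Sat(A[(ready & busy) U ~busy]) = {s0, s1, s3, s4, s5, s7, s9}
s9 ∈ Sat(A[(ready & busy) U ~busy]) = {s0, s1, s3, s4, s5, s7, s9}, so the formula holds at s9.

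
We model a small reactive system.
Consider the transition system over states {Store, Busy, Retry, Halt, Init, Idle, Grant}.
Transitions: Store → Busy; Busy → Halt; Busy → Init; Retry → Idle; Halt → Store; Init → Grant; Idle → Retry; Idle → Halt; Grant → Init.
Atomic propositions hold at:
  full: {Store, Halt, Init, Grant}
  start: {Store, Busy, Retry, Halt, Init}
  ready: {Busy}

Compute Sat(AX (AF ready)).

AF ready: least fixpoint, start Z0 = {Busy}, add states with every successor in Z. Z1 = {Store, Busy}; Z2 = {Store, Busy, Halt}; fixed.
Sat(AF ready) = {Store, Busy, Halt}
Sat(AX (AF ready)) = {s : every successor in {Store, Busy, Halt}} = {Store, Halt}

{Store, Halt}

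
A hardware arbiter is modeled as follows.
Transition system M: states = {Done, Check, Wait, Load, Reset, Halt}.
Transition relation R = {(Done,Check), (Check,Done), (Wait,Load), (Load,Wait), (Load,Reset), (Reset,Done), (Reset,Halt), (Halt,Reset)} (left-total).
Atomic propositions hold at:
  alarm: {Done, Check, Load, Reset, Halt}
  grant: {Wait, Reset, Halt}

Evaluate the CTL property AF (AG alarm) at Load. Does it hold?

AG alarm: greatest fixpoint, start Z0 = {Done, Check, Load, Reset, Halt}, keep only states in Sat with every successor in Z. Z1 = {Done, Check, Reset, Halt}; fixed.
Sat(AG alarm) = {Done, Check, Reset, Halt}
AF (AG alarm): least fixpoint, start Z0 = {Done, Check, Reset, Halt}, add states with every successor in Z. Already a fixed point.
Sat(AF (AG alarm)) = {Done, Check, Reset, Halt}
Load ∉ Sat(AF (AG alarm)) = {Done, Check, Reset, Halt}, so the formula does not hold at Load.

No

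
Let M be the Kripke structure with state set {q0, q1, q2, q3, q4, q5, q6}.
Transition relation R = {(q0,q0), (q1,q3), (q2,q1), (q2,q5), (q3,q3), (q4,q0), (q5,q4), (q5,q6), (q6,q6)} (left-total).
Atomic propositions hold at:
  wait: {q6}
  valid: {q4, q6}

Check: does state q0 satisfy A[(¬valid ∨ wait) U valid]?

Sat(¬valid) = {q0, q1, q2, q3, q5}
Sat(¬valid ∨ wait) = {q0, q1, q2, q3, q5, q6}
A[(¬valid ∨ wait) U valid]: least fixpoint, start Z0 = Sat(valid) = {q4, q6}, add states in Sat(¬valid ∨ wait) with every successor in Z. Z1 = {q4, q5, q6}; fixed.
Sat(A[(¬valid ∨ wait) U valid]) = {q4, q5, q6}
q0 ∉ Sat(A[(¬valid ∨ wait) U valid]) = {q4, q5, q6}, so the formula does not hold at q0.

No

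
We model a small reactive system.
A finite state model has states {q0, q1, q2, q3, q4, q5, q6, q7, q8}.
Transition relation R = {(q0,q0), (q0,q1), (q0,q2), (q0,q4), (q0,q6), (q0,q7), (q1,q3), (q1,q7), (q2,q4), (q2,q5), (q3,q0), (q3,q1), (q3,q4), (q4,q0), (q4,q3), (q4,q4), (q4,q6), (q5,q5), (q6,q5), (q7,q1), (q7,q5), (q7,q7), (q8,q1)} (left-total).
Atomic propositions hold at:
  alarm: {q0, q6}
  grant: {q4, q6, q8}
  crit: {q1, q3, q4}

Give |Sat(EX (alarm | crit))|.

Sat(alarm | crit) = {q0, q1, q3, q4, q6}
Sat(EX (alarm | crit)) = {s : some successor in {q0, q1, q3, q4, q6}} = {q0, q1, q2, q3, q4, q7, q8}
|Sat(EX (alarm | crit))| = |{q0, q1, q2, q3, q4, q7, q8}| = 7.

7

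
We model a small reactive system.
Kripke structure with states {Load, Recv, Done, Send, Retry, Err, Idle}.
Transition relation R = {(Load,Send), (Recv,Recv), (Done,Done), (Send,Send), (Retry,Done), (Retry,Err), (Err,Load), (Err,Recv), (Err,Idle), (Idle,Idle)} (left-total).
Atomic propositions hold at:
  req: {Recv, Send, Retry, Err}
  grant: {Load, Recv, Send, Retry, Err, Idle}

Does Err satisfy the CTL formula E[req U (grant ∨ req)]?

Sat(grant ∨ req) = {Load, Recv, Send, Retry, Err, Idle}
E[req U (grant ∨ req)]: least fixpoint, start Z0 = Sat((grant ∨ req)) = {Load, Recv, Send, Retry, Err, Idle}, add states in Sat(req) with some successor in Z. Already a fixed point.
Sat(E[req U (grant ∨ req)]) = {Load, Recv, Send, Retry, Err, Idle}
Err ∈ Sat(E[req U (grant ∨ req)]) = {Load, Recv, Send, Retry, Err, Idle}, so the formula holds at Err.

Yes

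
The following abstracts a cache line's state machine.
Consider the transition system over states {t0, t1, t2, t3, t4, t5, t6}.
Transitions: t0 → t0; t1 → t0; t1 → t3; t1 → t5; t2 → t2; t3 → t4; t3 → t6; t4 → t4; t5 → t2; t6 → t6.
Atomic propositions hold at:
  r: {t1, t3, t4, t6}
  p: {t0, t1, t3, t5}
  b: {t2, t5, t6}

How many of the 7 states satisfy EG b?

EG b: greatest fixpoint, start Z0 = {t2, t5, t6}, keep only states in Sat with some successor in Z. Already a fixed point.
Sat(EG b) = {t2, t5, t6}
|Sat(EG b)| = |{t2, t5, t6}| = 3.

3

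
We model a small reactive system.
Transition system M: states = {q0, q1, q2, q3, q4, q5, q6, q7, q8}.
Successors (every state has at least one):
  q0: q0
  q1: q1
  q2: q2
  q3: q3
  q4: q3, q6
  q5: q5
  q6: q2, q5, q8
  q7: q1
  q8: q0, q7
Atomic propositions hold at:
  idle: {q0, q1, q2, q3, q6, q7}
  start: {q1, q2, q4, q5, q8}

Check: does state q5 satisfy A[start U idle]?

No

A[start U idle]: least fixpoint, start Z0 = Sat(idle) = {q0, q1, q2, q3, q6, q7}, add states in Sat(start) with every successor in Z. Z1 = {q0, q1, q2, q3, q4, q6, q7, q8}; fixed.
Sat(A[start U idle]) = {q0, q1, q2, q3, q4, q6, q7, q8}
q5 ∉ Sat(A[start U idle]) = {q0, q1, q2, q3, q4, q6, q7, q8}, so the formula does not hold at q5.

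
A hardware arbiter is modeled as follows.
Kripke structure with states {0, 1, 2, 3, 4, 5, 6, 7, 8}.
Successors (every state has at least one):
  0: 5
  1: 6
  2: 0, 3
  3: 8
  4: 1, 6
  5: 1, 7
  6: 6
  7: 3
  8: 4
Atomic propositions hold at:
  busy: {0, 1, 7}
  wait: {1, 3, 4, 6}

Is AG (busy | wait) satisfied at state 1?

Yes

Sat(busy | wait) = {0, 1, 3, 4, 6, 7}
AG (busy | wait): greatest fixpoint, start Z0 = {0, 1, 3, 4, 6, 7}, keep only states in Sat with every successor in Z. Z1 = {1, 4, 6, 7}; Z2 = {1, 4, 6}; fixed.
Sat(AG (busy | wait)) = {1, 4, 6}
1 ∈ Sat(AG (busy | wait)) = {1, 4, 6}, so the formula holds at 1.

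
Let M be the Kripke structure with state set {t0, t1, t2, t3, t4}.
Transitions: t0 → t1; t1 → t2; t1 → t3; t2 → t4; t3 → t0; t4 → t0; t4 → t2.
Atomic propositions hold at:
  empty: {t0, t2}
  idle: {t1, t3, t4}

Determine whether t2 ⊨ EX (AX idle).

No

Sat(AX idle) = {s : every successor in {t1, t3, t4}} = {t0, t2}
Sat(EX (AX idle)) = {s : some successor in {t0, t2}} = {t1, t3, t4}
t2 ∉ Sat(EX (AX idle)) = {t1, t3, t4}, so the formula does not hold at t2.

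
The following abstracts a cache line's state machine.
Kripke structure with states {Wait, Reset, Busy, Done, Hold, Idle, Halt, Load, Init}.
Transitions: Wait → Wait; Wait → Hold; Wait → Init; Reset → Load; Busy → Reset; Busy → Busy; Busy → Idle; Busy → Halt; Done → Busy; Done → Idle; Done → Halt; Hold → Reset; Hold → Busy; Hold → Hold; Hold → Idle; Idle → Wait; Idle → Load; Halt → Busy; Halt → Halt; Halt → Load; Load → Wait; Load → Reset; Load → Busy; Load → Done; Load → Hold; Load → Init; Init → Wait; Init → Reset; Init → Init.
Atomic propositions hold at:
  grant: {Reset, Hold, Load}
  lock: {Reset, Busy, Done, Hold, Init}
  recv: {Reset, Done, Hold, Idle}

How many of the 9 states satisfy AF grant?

AF grant: least fixpoint, start Z0 = {Reset, Hold, Load}, add states with every successor in Z. Already a fixed point.
Sat(AF grant) = {Reset, Hold, Load}
|Sat(AF grant)| = |{Reset, Hold, Load}| = 3.

3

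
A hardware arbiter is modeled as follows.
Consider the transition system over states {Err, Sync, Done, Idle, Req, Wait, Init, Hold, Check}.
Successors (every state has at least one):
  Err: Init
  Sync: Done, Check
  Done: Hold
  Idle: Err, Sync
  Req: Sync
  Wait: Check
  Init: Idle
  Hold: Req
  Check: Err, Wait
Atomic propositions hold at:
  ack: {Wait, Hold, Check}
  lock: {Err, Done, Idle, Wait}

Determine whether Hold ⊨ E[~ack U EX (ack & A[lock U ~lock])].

Sat(~ack) = {Err, Sync, Done, Idle, Req, Init}
Sat(~lock) = {Sync, Req, Init, Hold, Check}
A[lock U ~lock]: least fixpoint, start Z0 = Sat(~lock) = {Sync, Req, Init, Hold, Check}, add states in Sat(lock) with every successor in Z. Z1 = {Err, Sync, Done, Req, Wait, Init, Hold, Check}; Z2 = {Err, Sync, Done, Idle, Req, Wait, Init, Hold, Check}; fixed.
Sat(A[lock U ~lock]) = {Err, Sync, Done, Idle, Req, Wait, Init, Hold, Check}
Sat(ack & A[lock U ~lock]) = {Wait, Hold, Check}
Sat(EX (ack & A[lock U ~lock])) = {s : some successor in {Wait, Hold, Check}} = {Sync, Done, Wait, Check}
E[~ack U EX (ack & A[lock U ~lock])]: least fixpoint, start Z0 = Sat(EX (ack & A[lock U ~lock])) = {Sync, Done, Wait, Check}, add states in Sat(~ack) with some successor in Z. Z1 = {Sync, Done, Idle, Req, Wait, Check}; Z2 = {Sync, Done, Idle, Req, Wait, Init, Check}; Z3 = {Err, Sync, Done, Idle, Req, Wait, Init, Check}; fixed.
Sat(E[~ack U EX (ack & A[lock U ~lock])]) = {Err, Sync, Done, Idle, Req, Wait, Init, Check}
Hold ∉ Sat(E[~ack U EX (ack & A[lock U ~lock])]) = {Err, Sync, Done, Idle, Req, Wait, Init, Check}, so the formula does not hold at Hold.

No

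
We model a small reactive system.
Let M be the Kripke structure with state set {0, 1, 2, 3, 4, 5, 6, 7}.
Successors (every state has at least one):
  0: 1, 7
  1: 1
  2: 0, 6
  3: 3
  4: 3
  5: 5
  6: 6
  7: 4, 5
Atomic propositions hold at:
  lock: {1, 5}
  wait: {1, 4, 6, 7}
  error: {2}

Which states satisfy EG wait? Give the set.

{1, 6}

EG wait: greatest fixpoint, start Z0 = {1, 4, 6, 7}, keep only states in Sat with some successor in Z. Z1 = {1, 6, 7}; Z2 = {1, 6}; fixed.
Sat(EG wait) = {1, 6}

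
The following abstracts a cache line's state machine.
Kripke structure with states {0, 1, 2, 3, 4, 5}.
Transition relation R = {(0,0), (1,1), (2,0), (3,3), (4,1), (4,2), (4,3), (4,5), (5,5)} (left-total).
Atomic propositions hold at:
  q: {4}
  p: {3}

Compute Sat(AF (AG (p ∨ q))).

{3}

Sat(p ∨ q) = {3, 4}
AG (p ∨ q): greatest fixpoint, start Z0 = {3, 4}, keep only states in Sat with every successor in Z. Z1 = {3}; fixed.
Sat(AG (p ∨ q)) = {3}
AF (AG (p ∨ q)): least fixpoint, start Z0 = {3}, add states with every successor in Z. Already a fixed point.
Sat(AF (AG (p ∨ q))) = {3}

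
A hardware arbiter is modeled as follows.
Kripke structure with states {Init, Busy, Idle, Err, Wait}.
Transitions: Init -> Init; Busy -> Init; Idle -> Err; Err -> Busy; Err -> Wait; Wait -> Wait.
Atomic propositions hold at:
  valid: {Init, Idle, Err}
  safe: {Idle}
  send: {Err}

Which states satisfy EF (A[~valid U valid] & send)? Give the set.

Sat(~valid) = {Busy, Wait}
A[~valid U valid]: least fixpoint, start Z0 = Sat(valid) = {Init, Idle, Err}, add states in Sat(~valid) with every successor in Z. Z1 = {Init, Busy, Idle, Err}; fixed.
Sat(A[~valid U valid]) = {Init, Busy, Idle, Err}
Sat(A[~valid U valid] & send) = {Err}
EF (A[~valid U valid] & send): least fixpoint, start Z0 = {Err}, add states with some successor in Z. Z1 = {Idle, Err}; fixed.
Sat(EF (A[~valid U valid] & send)) = {Idle, Err}

{Idle, Err}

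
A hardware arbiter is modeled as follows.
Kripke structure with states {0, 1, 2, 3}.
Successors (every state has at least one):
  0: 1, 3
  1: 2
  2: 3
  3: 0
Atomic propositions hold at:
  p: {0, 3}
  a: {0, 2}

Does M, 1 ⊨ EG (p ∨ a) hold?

No

Sat(p ∨ a) = {0, 2, 3}
EG (p ∨ a): greatest fixpoint, start Z0 = {0, 2, 3}, keep only states in Sat with some successor in Z. Already a fixed point.
Sat(EG (p ∨ a)) = {0, 2, 3}
1 ∉ Sat(EG (p ∨ a)) = {0, 2, 3}, so the formula does not hold at 1.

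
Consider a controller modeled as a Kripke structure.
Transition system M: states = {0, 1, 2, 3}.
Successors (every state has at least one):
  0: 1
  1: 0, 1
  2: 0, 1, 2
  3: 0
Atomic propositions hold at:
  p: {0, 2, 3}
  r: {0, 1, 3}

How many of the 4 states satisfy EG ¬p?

1

Sat(¬p) = {1}
EG ¬p: greatest fixpoint, start Z0 = {1}, keep only states in Sat with some successor in Z. Already a fixed point.
Sat(EG ¬p) = {1}
|Sat(EG ¬p)| = |{1}| = 1.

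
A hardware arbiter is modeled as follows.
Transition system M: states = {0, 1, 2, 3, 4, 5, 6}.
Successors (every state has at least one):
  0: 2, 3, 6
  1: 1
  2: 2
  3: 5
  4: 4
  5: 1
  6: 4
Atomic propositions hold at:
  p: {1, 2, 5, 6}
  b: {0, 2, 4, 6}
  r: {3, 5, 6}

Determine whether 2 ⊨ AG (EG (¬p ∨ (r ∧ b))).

Sat(¬p) = {0, 3, 4}
Sat(r ∧ b) = {6}
Sat(¬p ∨ (r ∧ b)) = {0, 3, 4, 6}
EG (¬p ∨ (r ∧ b)): greatest fixpoint, start Z0 = {0, 3, 4, 6}, keep only states in Sat with some successor in Z. Z1 = {0, 4, 6}; fixed.
Sat(EG (¬p ∨ (r ∧ b))) = {0, 4, 6}
AG (EG (¬p ∨ (r ∧ b))): greatest fixpoint, start Z0 = {0, 4, 6}, keep only states in Sat with every successor in Z. Z1 = {4, 6}; fixed.
Sat(AG (EG (¬p ∨ (r ∧ b)))) = {4, 6}
2 ∉ Sat(AG (EG (¬p ∨ (r ∧ b)))) = {4, 6}, so the formula does not hold at 2.

No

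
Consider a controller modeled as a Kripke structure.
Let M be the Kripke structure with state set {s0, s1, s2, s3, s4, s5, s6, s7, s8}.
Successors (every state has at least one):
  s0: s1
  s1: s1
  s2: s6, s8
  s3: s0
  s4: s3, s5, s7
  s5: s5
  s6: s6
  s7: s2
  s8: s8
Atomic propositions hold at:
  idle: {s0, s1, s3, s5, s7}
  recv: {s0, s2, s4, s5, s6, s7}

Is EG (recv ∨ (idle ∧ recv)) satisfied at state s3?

No

Sat(idle ∧ recv) = {s0, s5, s7}
Sat(recv ∨ (idle ∧ recv)) = {s0, s2, s4, s5, s6, s7}
EG (recv ∨ (idle ∧ recv)): greatest fixpoint, start Z0 = {s0, s2, s4, s5, s6, s7}, keep only states in Sat with some successor in Z. Z1 = {s2, s4, s5, s6, s7}; fixed.
Sat(EG (recv ∨ (idle ∧ recv))) = {s2, s4, s5, s6, s7}
s3 ∉ Sat(EG (recv ∨ (idle ∧ recv))) = {s2, s4, s5, s6, s7}, so the formula does not hold at s3.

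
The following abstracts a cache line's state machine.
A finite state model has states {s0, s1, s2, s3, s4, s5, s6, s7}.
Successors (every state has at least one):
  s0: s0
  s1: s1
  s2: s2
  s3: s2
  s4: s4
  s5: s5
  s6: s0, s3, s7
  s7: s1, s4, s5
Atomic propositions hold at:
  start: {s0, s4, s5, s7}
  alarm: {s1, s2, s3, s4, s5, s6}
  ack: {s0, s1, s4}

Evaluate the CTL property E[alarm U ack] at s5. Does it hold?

No

E[alarm U ack]: least fixpoint, start Z0 = Sat(ack) = {s0, s1, s4}, add states in Sat(alarm) with some successor in Z. Z1 = {s0, s1, s4, s6}; fixed.
Sat(E[alarm U ack]) = {s0, s1, s4, s6}
s5 ∉ Sat(E[alarm U ack]) = {s0, s1, s4, s6}, so the formula does not hold at s5.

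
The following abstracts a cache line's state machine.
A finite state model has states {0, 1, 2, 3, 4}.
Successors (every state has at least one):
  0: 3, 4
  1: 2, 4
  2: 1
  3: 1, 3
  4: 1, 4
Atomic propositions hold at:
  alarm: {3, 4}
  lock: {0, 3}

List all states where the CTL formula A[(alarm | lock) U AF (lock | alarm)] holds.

Sat(alarm | lock) = {0, 3, 4}
Sat(lock | alarm) = {0, 3, 4}
AF (lock | alarm): least fixpoint, start Z0 = {0, 3, 4}, add states with every successor in Z. Already a fixed point.
Sat(AF (lock | alarm)) = {0, 3, 4}
A[(alarm | lock) U AF (lock | alarm)]: least fixpoint, start Z0 = Sat(AF (lock | alarm)) = {0, 3, 4}, add states in Sat(alarm | lock) with every successor in Z. Already a fixed point.
Sat(A[(alarm | lock) U AF (lock | alarm)]) = {0, 3, 4}

{0, 3, 4}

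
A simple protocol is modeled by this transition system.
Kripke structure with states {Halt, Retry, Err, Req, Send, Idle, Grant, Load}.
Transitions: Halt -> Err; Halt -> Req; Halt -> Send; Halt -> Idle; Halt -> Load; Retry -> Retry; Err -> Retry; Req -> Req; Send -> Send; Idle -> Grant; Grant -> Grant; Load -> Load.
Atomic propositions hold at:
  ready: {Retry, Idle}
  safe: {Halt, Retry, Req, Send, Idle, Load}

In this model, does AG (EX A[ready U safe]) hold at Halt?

A[ready U safe]: least fixpoint, start Z0 = Sat(safe) = {Halt, Retry, Req, Send, Idle, Load}, add states in Sat(ready) with every successor in Z. Already a fixed point.
Sat(A[ready U safe]) = {Halt, Retry, Req, Send, Idle, Load}
Sat(EX A[ready U safe]) = {s : some successor in {Halt, Retry, Req, Send, Idle, Load}} = {Halt, Retry, Err, Req, Send, Load}
AG (EX A[ready U safe]): greatest fixpoint, start Z0 = {Halt, Retry, Err, Req, Send, Load}, keep only states in Sat with every successor in Z. Z1 = {Retry, Err, Req, Send, Load}; fixed.
Sat(AG (EX A[ready U safe])) = {Retry, Err, Req, Send, Load}
Halt ∉ Sat(AG (EX A[ready U safe])) = {Retry, Err, Req, Send, Load}, so the formula does not hold at Halt.

No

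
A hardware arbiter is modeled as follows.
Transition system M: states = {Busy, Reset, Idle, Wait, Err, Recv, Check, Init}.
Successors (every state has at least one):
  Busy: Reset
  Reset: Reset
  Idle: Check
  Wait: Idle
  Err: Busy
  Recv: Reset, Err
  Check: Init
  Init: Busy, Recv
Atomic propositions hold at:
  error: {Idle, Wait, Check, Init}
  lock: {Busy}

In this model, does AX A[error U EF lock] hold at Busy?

EF lock: least fixpoint, start Z0 = {Busy}, add states with some successor in Z. Z1 = {Busy, Err, Init}; Z2 = {Busy, Err, Recv, Check, Init}; Z3 = {Busy, Idle, Err, Recv, Check, Init}; Z4 = {Busy, Idle, Wait, Err, Recv, Check, Init}; fixed.
Sat(EF lock) = {Busy, Idle, Wait, Err, Recv, Check, Init}
A[error U EF lock]: least fixpoint, start Z0 = Sat(EF lock) = {Busy, Idle, Wait, Err, Recv, Check, Init}, add states in Sat(error) with every successor in Z. Already a fixed point.
Sat(A[error U EF lock]) = {Busy, Idle, Wait, Err, Recv, Check, Init}
Sat(AX A[error U EF lock]) = {s : every successor in {Busy, Idle, Wait, Err, Recv, Check, Init}} = {Idle, Wait, Err, Check, Init}
Busy ∉ Sat(AX A[error U EF lock]) = {Idle, Wait, Err, Check, Init}, so the formula does not hold at Busy.

No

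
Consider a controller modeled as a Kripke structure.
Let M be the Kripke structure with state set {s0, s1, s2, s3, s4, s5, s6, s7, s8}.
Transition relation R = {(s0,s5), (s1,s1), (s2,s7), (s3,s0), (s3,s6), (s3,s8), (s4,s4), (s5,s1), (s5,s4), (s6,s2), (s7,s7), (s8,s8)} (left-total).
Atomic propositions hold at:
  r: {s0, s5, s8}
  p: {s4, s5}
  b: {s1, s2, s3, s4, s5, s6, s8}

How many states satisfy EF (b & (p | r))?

Sat(p | r) = {s0, s4, s5, s8}
Sat(b & (p | r)) = {s4, s5, s8}
EF (b & (p | r)): least fixpoint, start Z0 = {s4, s5, s8}, add states with some successor in Z. Z1 = {s0, s3, s4, s5, s8}; fixed.
Sat(EF (b & (p | r))) = {s0, s3, s4, s5, s8}
|Sat(EF (b & (p | r)))| = |{s0, s3, s4, s5, s8}| = 5.

5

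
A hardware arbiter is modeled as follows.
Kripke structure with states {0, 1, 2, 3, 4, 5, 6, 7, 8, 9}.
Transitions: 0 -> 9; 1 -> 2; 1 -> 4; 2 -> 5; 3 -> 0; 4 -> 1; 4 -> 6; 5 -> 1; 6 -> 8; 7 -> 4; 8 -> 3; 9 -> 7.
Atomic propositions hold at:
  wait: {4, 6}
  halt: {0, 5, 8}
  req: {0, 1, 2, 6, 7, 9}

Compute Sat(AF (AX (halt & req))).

{3, 6, 8}

Sat(halt & req) = {0}
Sat(AX (halt & req)) = {s : every successor in {0}} = {3}
AF (AX (halt & req)): least fixpoint, start Z0 = {3}, add states with every successor in Z. Z1 = {3, 8}; Z2 = {3, 6, 8}; fixed.
Sat(AF (AX (halt & req))) = {3, 6, 8}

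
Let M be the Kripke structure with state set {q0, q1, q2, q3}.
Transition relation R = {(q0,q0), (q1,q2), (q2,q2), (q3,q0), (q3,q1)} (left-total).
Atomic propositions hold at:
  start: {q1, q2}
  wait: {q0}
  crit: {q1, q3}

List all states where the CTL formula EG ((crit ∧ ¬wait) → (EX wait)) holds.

Sat(¬wait) = {q1, q2, q3}
Sat(crit ∧ ¬wait) = {q1, q3}
Sat(EX wait) = {s : some successor in {q0}} = {q0, q3}
Sat((crit ∧ ¬wait) → (EX wait)) = {q0, q2, q3}
EG ((crit ∧ ¬wait) → (EX wait)): greatest fixpoint, start Z0 = {q0, q2, q3}, keep only states in Sat with some successor in Z. Already a fixed point.
Sat(EG ((crit ∧ ¬wait) → (EX wait))) = {q0, q2, q3}

{q0, q2, q3}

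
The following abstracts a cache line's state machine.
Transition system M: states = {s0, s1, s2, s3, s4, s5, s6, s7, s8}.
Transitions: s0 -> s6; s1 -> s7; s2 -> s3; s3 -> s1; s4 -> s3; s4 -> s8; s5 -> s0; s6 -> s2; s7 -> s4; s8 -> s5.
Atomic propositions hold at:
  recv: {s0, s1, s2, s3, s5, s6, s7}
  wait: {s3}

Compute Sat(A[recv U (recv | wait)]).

Sat(recv | wait) = {s0, s1, s2, s3, s5, s6, s7}
A[recv U (recv | wait)]: least fixpoint, start Z0 = Sat((recv | wait)) = {s0, s1, s2, s3, s5, s6, s7}, add states in Sat(recv) with every successor in Z. Already a fixed point.
Sat(A[recv U (recv | wait)]) = {s0, s1, s2, s3, s5, s6, s7}

{s0, s1, s2, s3, s5, s6, s7}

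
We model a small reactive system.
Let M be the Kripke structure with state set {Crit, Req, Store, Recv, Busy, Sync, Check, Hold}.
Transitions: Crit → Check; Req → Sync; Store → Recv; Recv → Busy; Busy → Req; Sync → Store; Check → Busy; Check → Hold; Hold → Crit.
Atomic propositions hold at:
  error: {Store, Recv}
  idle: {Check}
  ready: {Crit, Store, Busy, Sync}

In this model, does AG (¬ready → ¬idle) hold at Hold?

Sat(¬ready) = {Req, Recv, Check, Hold}
Sat(¬idle) = {Crit, Req, Store, Recv, Busy, Sync, Hold}
Sat(¬ready → ¬idle) = {Crit, Req, Store, Recv, Busy, Sync, Hold}
AG (¬ready → ¬idle): greatest fixpoint, start Z0 = {Crit, Req, Store, Recv, Busy, Sync, Hold}, keep only states in Sat with every successor in Z. Z1 = {Req, Store, Recv, Busy, Sync, Hold}; Z2 = {Req, Store, Recv, Busy, Sync}; fixed.
Sat(AG (¬ready → ¬idle)) = {Req, Store, Recv, Busy, Sync}
Hold ∉ Sat(AG (¬ready → ¬idle)) = {Req, Store, Recv, Busy, Sync}, so the formula does not hold at Hold.

No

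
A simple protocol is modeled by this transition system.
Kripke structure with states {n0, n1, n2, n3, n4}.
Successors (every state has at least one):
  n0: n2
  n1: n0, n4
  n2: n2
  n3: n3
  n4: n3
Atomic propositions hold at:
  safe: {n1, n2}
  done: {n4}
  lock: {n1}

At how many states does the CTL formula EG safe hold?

1

EG safe: greatest fixpoint, start Z0 = {n1, n2}, keep only states in Sat with some successor in Z. Z1 = {n2}; fixed.
Sat(EG safe) = {n2}
|Sat(EG safe)| = |{n2}| = 1.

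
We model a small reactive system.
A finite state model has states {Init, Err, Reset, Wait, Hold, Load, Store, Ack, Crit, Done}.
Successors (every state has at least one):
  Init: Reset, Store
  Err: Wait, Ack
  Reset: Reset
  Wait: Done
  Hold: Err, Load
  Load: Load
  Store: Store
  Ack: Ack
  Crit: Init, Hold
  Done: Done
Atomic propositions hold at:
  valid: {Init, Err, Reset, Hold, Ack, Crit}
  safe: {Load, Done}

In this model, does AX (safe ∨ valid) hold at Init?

No

Sat(safe ∨ valid) = {Init, Err, Reset, Hold, Load, Ack, Crit, Done}
Sat(AX (safe ∨ valid)) = {s : every successor in {Init, Err, Reset, Hold, Load, Ack, Crit, Done}} = {Reset, Wait, Hold, Load, Ack, Crit, Done}
Init ∉ Sat(AX (safe ∨ valid)) = {Reset, Wait, Hold, Load, Ack, Crit, Done}, so the formula does not hold at Init.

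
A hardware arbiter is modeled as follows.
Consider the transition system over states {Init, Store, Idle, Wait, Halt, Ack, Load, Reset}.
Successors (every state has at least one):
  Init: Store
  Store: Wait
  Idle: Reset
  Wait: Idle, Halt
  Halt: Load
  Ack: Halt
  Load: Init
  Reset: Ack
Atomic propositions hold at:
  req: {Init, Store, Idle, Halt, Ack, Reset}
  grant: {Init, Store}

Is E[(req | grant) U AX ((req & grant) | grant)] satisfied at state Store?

Sat(req | grant) = {Init, Store, Idle, Halt, Ack, Reset}
Sat(req & grant) = {Init, Store}
Sat((req & grant) | grant) = {Init, Store}
Sat(AX ((req & grant) | grant)) = {s : every successor in {Init, Store}} = {Init, Load}
E[(req | grant) U AX ((req & grant) | grant)]: least fixpoint, start Z0 = Sat(AX ((req & grant) | grant)) = {Init, Load}, add states in Sat(req | grant) with some successor in Z. Z1 = {Init, Halt, Load}; Z2 = {Init, Halt, Ack, Load}; Z3 = {Init, Halt, Ack, Load, Reset}; Z4 = {Init, Idle, Halt, Ack, Load, Reset}; fixed.
Sat(E[(req | grant) U AX ((req & grant) | grant)]) = {Init, Idle, Halt, Ack, Load, Reset}
Store ∉ Sat(E[(req | grant) U AX ((req & grant) | grant)]) = {Init, Idle, Halt, Ack, Load, Reset}, so the formula does not hold at Store.

No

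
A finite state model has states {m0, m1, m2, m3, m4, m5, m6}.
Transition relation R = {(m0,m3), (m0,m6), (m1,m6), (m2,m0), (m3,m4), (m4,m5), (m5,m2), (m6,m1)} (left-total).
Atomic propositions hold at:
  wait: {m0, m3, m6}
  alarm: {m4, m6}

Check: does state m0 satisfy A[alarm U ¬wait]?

Sat(¬wait) = {m1, m2, m4, m5}
A[alarm U ¬wait]: least fixpoint, start Z0 = Sat(¬wait) = {m1, m2, m4, m5}, add states in Sat(alarm) with every successor in Z. Z1 = {m1, m2, m4, m5, m6}; fixed.
Sat(A[alarm U ¬wait]) = {m1, m2, m4, m5, m6}
m0 ∉ Sat(A[alarm U ¬wait]) = {m1, m2, m4, m5, m6}, so the formula does not hold at m0.

No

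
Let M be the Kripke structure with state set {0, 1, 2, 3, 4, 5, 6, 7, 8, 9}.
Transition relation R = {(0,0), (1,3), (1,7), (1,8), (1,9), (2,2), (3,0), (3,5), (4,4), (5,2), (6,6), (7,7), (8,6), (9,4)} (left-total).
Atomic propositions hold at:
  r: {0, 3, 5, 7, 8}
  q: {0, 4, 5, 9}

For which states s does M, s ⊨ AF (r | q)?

Sat(r | q) = {0, 3, 4, 5, 7, 8, 9}
AF (r | q): least fixpoint, start Z0 = {0, 3, 4, 5, 7, 8, 9}, add states with every successor in Z. Z1 = {0, 1, 3, 4, 5, 7, 8, 9}; fixed.
Sat(AF (r | q)) = {0, 1, 3, 4, 5, 7, 8, 9}

{0, 1, 3, 4, 5, 7, 8, 9}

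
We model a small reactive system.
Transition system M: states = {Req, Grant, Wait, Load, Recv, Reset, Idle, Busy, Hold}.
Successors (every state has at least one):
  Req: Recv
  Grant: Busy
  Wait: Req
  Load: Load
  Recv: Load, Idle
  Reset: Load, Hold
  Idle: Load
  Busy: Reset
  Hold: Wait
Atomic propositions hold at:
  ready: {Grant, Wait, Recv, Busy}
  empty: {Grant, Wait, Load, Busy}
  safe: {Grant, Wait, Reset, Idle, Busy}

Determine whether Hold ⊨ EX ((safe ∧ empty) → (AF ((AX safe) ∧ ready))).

Sat(safe ∧ empty) = {Grant, Wait, Busy}
Sat(AX safe) = {s : every successor in {Grant, Wait, Reset, Idle, Busy}} = {Grant, Busy, Hold}
Sat((AX safe) ∧ ready) = {Grant, Busy}
AF ((AX safe) ∧ ready): least fixpoint, start Z0 = {Grant, Busy}, add states with every successor in Z. Already a fixed point.
Sat(AF ((AX safe) ∧ ready)) = {Grant, Busy}
Sat((safe ∧ empty) → (AF ((AX safe) ∧ ready))) = {Req, Grant, Load, Recv, Reset, Idle, Busy, Hold}
Sat(EX ((safe ∧ empty) → (AF ((AX safe) ∧ ready)))) = {s : some successor in {Req, Grant, Load, Recv, Reset, Idle, Busy, Hold}} = {Req, Grant, Wait, Load, Recv, Reset, Idle, Busy}
Hold ∉ Sat(EX ((safe ∧ empty) → (AF ((AX safe) ∧ ready)))) = {Req, Grant, Wait, Load, Recv, Reset, Idle, Busy}, so the formula does not hold at Hold.

No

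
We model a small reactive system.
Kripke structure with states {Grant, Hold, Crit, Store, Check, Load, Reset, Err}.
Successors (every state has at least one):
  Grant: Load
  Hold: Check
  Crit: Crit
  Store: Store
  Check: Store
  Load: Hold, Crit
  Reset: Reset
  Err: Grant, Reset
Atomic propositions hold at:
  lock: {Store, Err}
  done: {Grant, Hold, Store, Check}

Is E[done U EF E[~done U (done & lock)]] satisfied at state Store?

Sat(~done) = {Crit, Load, Reset, Err}
Sat(done & lock) = {Store}
E[~done U (done & lock)]: least fixpoint, start Z0 = Sat((done & lock)) = {Store}, add states in Sat(~done) with some successor in Z. Already a fixed point.
Sat(E[~done U (done & lock)]) = {Store}
EF E[~done U (done & lock)]: least fixpoint, start Z0 = {Store}, add states with some successor in Z. Z1 = {Store, Check}; Z2 = {Hold, Store, Check}; Z3 = {Hold, Store, Check, Load}; Z4 = {Grant, Hold, Store, Check, Load}; Z5 = {Grant, Hold, Store, Check, Load, Err}; fixed.
Sat(EF E[~done U (done & lock)]) = {Grant, Hold, Store, Check, Load, Err}
E[done U EF E[~done U (done & lock)]]: least fixpoint, start Z0 = Sat(EF E[~done U (done & lock)]) = {Grant, Hold, Store, Check, Load, Err}, add states in Sat(done) with some successor in Z. Already a fixed point.
Sat(E[done U EF E[~done U (done & lock)]]) = {Grant, Hold, Store, Check, Load, Err}
Store ∈ Sat(E[done U EF E[~done U (done & lock)]]) = {Grant, Hold, Store, Check, Load, Err}, so the formula holds at Store.

Yes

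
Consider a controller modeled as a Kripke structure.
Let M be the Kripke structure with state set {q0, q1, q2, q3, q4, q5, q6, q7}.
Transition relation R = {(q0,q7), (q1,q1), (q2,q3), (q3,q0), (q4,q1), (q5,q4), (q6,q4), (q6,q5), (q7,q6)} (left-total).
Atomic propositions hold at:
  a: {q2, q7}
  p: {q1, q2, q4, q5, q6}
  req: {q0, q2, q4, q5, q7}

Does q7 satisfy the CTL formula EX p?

Yes

Sat(EX p) = {s : some successor in {q1, q2, q4, q5, q6}} = {q1, q4, q5, q6, q7}
q7 ∈ Sat(EX p) = {q1, q4, q5, q6, q7}, so the formula holds at q7.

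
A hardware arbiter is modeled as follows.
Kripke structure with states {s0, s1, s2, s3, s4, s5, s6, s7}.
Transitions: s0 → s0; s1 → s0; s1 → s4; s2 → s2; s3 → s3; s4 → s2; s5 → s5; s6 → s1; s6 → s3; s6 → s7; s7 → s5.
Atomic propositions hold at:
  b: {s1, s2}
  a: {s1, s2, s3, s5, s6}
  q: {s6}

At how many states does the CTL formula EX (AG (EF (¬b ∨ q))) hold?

Sat(¬b) = {s0, s3, s4, s5, s6, s7}
Sat(¬b ∨ q) = {s0, s3, s4, s5, s6, s7}
EF (¬b ∨ q): least fixpoint, start Z0 = {s0, s3, s4, s5, s6, s7}, add states with some successor in Z. Z1 = {s0, s1, s3, s4, s5, s6, s7}; fixed.
Sat(EF (¬b ∨ q)) = {s0, s1, s3, s4, s5, s6, s7}
AG (EF (¬b ∨ q)): greatest fixpoint, start Z0 = {s0, s1, s3, s4, s5, s6, s7}, keep only states in Sat with every successor in Z. Z1 = {s0, s1, s3, s5, s6, s7}; Z2 = {s0, s3, s5, s6, s7}; Z3 = {s0, s3, s5, s7}; fixed.
Sat(AG (EF (¬b ∨ q))) = {s0, s3, s5, s7}
Sat(EX (AG (EF (¬b ∨ q)))) = {s : some successor in {s0, s3, s5, s7}} = {s0, s1, s3, s5, s6, s7}
|Sat(EX (AG (EF (¬b ∨ q))))| = |{s0, s1, s3, s5, s6, s7}| = 6.

6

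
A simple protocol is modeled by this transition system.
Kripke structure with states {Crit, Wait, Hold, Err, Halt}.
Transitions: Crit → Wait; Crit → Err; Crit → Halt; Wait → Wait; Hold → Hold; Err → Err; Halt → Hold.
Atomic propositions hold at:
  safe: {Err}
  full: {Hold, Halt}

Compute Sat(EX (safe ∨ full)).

Sat(safe ∨ full) = {Hold, Err, Halt}
Sat(EX (safe ∨ full)) = {s : some successor in {Hold, Err, Halt}} = {Crit, Hold, Err, Halt}

{Crit, Hold, Err, Halt}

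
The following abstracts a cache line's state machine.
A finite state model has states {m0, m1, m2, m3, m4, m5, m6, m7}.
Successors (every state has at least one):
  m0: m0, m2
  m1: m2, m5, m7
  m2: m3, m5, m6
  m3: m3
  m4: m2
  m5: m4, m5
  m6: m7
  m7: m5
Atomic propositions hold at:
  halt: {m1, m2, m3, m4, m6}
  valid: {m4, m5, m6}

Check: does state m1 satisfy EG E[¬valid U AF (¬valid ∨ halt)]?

Yes

Sat(¬valid) = {m0, m1, m2, m3, m7}
Sat(¬valid ∨ halt) = {m0, m1, m2, m3, m4, m6, m7}
AF (¬valid ∨ halt): least fixpoint, start Z0 = {m0, m1, m2, m3, m4, m6, m7}, add states with every successor in Z. Already a fixed point.
Sat(AF (¬valid ∨ halt)) = {m0, m1, m2, m3, m4, m6, m7}
E[¬valid U AF (¬valid ∨ halt)]: least fixpoint, start Z0 = Sat(AF (¬valid ∨ halt)) = {m0, m1, m2, m3, m4, m6, m7}, add states in Sat(¬valid) with some successor in Z. Already a fixed point.
Sat(E[¬valid U AF (¬valid ∨ halt)]) = {m0, m1, m2, m3, m4, m6, m7}
EG E[¬valid U AF (¬valid ∨ halt)]: greatest fixpoint, start Z0 = {m0, m1, m2, m3, m4, m6, m7}, keep only states in Sat with some successor in Z. Z1 = {m0, m1, m2, m3, m4, m6}; Z2 = {m0, m1, m2, m3, m4}; fixed.
Sat(EG E[¬valid U AF (¬valid ∨ halt)]) = {m0, m1, m2, m3, m4}
m1 ∈ Sat(EG E[¬valid U AF (¬valid ∨ halt)]) = {m0, m1, m2, m3, m4}, so the formula holds at m1.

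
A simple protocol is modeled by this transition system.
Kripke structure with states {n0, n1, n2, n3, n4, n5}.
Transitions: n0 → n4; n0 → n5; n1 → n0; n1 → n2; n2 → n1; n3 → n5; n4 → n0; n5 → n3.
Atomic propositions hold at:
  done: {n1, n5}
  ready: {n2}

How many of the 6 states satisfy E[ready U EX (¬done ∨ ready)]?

5

Sat(¬done) = {n0, n2, n3, n4}
Sat(¬done ∨ ready) = {n0, n2, n3, n4}
Sat(EX (¬done ∨ ready)) = {s : some successor in {n0, n2, n3, n4}} = {n0, n1, n4, n5}
E[ready U EX (¬done ∨ ready)]: least fixpoint, start Z0 = Sat(EX (¬done ∨ ready)) = {n0, n1, n4, n5}, add states in Sat(ready) with some successor in Z. Z1 = {n0, n1, n2, n4, n5}; fixed.
Sat(E[ready U EX (¬done ∨ ready)]) = {n0, n1, n2, n4, n5}
|Sat(E[ready U EX (¬done ∨ ready)])| = |{n0, n1, n2, n4, n5}| = 5.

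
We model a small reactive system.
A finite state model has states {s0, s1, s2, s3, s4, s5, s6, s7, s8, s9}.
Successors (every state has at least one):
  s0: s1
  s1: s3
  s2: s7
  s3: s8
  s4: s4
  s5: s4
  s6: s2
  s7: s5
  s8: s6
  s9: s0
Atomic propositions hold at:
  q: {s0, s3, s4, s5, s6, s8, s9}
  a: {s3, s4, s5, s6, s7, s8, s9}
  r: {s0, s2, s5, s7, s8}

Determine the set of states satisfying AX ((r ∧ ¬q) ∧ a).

{s2}

Sat(¬q) = {s1, s2, s7}
Sat(r ∧ ¬q) = {s2, s7}
Sat((r ∧ ¬q) ∧ a) = {s7}
Sat(AX ((r ∧ ¬q) ∧ a)) = {s : every successor in {s7}} = {s2}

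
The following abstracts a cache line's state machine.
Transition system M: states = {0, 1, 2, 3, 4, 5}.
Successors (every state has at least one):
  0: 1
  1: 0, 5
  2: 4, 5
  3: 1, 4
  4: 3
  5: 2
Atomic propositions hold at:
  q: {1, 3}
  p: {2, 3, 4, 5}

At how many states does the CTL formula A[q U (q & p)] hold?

1

Sat(q & p) = {3}
A[q U (q & p)]: least fixpoint, start Z0 = Sat((q & p)) = {3}, add states in Sat(q) with every successor in Z. Already a fixed point.
Sat(A[q U (q & p)]) = {3}
|Sat(A[q U (q & p)])| = |{3}| = 1.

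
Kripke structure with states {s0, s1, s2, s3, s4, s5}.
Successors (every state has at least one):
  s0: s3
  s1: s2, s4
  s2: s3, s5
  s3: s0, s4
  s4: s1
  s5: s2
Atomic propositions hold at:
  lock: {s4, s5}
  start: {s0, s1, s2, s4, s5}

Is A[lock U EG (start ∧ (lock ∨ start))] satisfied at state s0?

No

Sat(lock ∨ start) = {s0, s1, s2, s4, s5}
Sat(start ∧ (lock ∨ start)) = {s0, s1, s2, s4, s5}
EG (start ∧ (lock ∨ start)): greatest fixpoint, start Z0 = {s0, s1, s2, s4, s5}, keep only states in Sat with some successor in Z. Z1 = {s1, s2, s4, s5}; fixed.
Sat(EG (start ∧ (lock ∨ start))) = {s1, s2, s4, s5}
A[lock U EG (start ∧ (lock ∨ start))]: least fixpoint, start Z0 = Sat(EG (start ∧ (lock ∨ start))) = {s1, s2, s4, s5}, add states in Sat(lock) with every successor in Z. Already a fixed point.
Sat(A[lock U EG (start ∧ (lock ∨ start))]) = {s1, s2, s4, s5}
s0 ∉ Sat(A[lock U EG (start ∧ (lock ∨ start))]) = {s1, s2, s4, s5}, so the formula does not hold at s0.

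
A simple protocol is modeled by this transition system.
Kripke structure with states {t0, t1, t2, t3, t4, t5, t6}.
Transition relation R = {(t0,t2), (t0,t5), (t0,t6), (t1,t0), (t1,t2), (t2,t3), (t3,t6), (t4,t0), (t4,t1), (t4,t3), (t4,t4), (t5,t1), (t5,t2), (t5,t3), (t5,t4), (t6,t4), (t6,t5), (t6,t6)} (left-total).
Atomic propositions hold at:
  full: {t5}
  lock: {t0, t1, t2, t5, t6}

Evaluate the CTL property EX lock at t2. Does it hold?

No

Sat(EX lock) = {s : some successor in {t0, t1, t2, t5, t6}} = {t0, t1, t3, t4, t5, t6}
t2 ∉ Sat(EX lock) = {t0, t1, t3, t4, t5, t6}, so the formula does not hold at t2.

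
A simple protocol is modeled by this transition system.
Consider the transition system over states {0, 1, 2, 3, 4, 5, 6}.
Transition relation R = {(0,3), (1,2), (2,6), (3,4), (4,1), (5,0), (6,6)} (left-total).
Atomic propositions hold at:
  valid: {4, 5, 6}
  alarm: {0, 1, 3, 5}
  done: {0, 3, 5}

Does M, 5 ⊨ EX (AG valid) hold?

AG valid: greatest fixpoint, start Z0 = {4, 5, 6}, keep only states in Sat with every successor in Z. Z1 = {6}; fixed.
Sat(AG valid) = {6}
Sat(EX (AG valid)) = {s : some successor in {6}} = {2, 6}
5 ∉ Sat(EX (AG valid)) = {2, 6}, so the formula does not hold at 5.

No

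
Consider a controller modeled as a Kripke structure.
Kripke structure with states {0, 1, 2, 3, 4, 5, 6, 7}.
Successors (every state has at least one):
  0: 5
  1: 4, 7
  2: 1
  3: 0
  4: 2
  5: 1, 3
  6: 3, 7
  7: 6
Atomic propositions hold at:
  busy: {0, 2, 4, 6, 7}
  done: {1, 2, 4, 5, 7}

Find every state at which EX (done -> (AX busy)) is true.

{1, 2, 3, 5, 6, 7}

Sat(AX busy) = {s : every successor in {0, 2, 4, 6, 7}} = {1, 3, 4, 7}
Sat(done -> (AX busy)) = {0, 1, 3, 4, 6, 7}
Sat(EX (done -> (AX busy))) = {s : some successor in {0, 1, 3, 4, 6, 7}} = {1, 2, 3, 5, 6, 7}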